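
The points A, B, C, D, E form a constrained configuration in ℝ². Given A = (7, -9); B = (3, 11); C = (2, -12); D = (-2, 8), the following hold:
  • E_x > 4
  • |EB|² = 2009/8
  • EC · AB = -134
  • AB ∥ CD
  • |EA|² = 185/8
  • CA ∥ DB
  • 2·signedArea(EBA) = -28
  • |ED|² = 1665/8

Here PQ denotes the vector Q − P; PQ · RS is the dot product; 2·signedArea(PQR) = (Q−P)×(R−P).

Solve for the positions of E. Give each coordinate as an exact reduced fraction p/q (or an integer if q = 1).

1. E_x = 19/4  [EC · AB = -134 ∩ 2·signedArea(EBA) = -28]
2. E_y = -19/4  [EC · AB = -134 ∩ 2·signedArea(EBA) = -28]
   → E = (19/4, -19/4)

E = (19/4, -19/4)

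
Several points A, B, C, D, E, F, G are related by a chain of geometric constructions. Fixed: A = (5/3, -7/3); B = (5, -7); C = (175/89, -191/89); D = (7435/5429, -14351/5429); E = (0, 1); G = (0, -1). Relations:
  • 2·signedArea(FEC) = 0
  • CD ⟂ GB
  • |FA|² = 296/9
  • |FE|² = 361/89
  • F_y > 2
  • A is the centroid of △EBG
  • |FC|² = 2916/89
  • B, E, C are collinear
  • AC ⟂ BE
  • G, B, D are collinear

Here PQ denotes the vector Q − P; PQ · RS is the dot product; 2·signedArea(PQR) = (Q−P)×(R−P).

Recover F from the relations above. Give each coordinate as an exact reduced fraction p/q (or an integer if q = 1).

F = (-95/89, 241/89)

1. F_x = -95/89  [line 280/89·x + 175/89·y + -175/89 = 0 ∩ |FC|² = 2916/89]
2. F_y = 241/89  [line 280/89·x + 175/89·y + -175/89 = 0 ∩ |FC|² = 2916/89]
   → F = (-95/89, 241/89)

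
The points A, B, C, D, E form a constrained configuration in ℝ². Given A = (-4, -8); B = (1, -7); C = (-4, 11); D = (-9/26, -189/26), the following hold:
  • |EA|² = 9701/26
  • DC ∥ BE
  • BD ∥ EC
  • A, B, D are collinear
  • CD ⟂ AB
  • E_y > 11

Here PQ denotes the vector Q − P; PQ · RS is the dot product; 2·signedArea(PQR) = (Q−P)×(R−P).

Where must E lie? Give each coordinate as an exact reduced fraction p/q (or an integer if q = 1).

E = (-69/26, 293/26)

1. E_x = -69/26  [BD ∥ EC ∩ DC ∥ BE]
2. E_y = 293/26  [BD ∥ EC ∩ DC ∥ BE]
   → E = (-69/26, 293/26)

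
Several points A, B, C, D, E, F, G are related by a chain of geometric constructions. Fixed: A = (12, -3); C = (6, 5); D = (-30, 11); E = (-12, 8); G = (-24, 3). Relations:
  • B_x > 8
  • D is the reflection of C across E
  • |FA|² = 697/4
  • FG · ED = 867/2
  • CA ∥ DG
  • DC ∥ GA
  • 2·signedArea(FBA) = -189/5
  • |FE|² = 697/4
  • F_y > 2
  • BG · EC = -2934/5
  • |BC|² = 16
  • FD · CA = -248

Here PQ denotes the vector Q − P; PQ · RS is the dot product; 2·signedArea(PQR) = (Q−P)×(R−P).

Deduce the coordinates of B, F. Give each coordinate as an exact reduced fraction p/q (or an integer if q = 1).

1. F_x = 0  [FG · ED = 867/2 ∩ FD · CA = -248]
2. F_y = 5/2  [FG · ED = 867/2 ∩ FD · CA = -248]
   → F = (0, 5/2)
3. B_x = 42/5  [BG · EC = -2934/5 ∩ 2·signedArea(FBA) = -189/5]
4. B_y = 9/5  [BG · EC = -2934/5 ∩ 2·signedArea(FBA) = -189/5]
   → B = (42/5, 9/5)

B = (42/5, 9/5)
F = (0, 5/2)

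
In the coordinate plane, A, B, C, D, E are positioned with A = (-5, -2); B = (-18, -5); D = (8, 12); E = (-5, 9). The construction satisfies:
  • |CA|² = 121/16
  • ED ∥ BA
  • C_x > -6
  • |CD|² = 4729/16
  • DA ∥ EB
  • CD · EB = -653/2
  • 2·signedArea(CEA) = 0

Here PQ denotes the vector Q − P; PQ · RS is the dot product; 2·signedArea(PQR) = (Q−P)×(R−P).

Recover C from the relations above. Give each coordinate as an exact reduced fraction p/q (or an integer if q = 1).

1. C_x = -5  [2·signedArea(CEA) = 0 ∩ CD · EB = -653/2]
2. C_y = 3/4  [2·signedArea(CEA) = 0 ∩ CD · EB = -653/2]
   → C = (-5, 3/4)

C = (-5, 3/4)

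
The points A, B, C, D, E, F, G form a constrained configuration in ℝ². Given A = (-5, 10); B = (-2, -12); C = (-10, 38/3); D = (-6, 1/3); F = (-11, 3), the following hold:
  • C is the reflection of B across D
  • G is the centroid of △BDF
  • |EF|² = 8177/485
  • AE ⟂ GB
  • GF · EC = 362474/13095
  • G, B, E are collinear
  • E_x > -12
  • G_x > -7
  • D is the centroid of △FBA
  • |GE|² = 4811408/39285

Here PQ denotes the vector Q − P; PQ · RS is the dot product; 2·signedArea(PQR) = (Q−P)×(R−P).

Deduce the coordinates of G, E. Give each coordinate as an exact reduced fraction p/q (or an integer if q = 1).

1. G_x = -19/3  [G is the centroid of △BDF]
2. G_y = -26/9  [G is the centroid of △BDF]
   → G = (-19/3, -26/9)
3. E_x = -5377/485  [G, B, E are collinear ∩ AE ⟂ GB]
4. E_y = 3446/485  [G, B, E are collinear ∩ AE ⟂ GB]
   → E = (-5377/485, 3446/485)

E = (-5377/485, 3446/485)
G = (-19/3, -26/9)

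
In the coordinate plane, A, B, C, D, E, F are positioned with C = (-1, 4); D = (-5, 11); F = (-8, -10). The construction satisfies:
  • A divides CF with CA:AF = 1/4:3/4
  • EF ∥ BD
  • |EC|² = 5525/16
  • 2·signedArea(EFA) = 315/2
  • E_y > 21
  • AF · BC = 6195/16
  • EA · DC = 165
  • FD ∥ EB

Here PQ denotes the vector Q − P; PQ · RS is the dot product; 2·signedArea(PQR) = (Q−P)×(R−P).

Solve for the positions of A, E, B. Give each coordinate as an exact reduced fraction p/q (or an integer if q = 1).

1. A_x = -11/4  [A divides CF with CA:AF = 1/4:3/4]
2. A_y = 1/2  [A divides CF with CA:AF = 1/4:3/4]
   → A = (-11/4, 1/2)
3. E_x = -29/4  [2·signedArea(EFA) = 315/2 ∩ EA · DC = 165]
4. E_y = 43/2  [2·signedArea(EFA) = 315/2 ∩ EA · DC = 165]
   → E = (-29/4, 43/2)
5. B_x = -17/4  [EF ∥ BD ∩ FD ∥ EB]
6. B_y = 85/2  [EF ∥ BD ∩ FD ∥ EB]
   → B = (-17/4, 85/2)

A = (-11/4, 1/2)
B = (-17/4, 85/2)
E = (-29/4, 43/2)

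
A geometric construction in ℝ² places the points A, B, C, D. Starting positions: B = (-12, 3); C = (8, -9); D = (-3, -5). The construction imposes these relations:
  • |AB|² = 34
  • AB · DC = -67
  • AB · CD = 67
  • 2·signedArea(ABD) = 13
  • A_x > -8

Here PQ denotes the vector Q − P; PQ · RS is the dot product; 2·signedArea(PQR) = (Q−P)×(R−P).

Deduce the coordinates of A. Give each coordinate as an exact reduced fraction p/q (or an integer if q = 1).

A = (-7, 0)

1. A_x = -7  [AB · CD = 67 ∩ 2·signedArea(ABD) = 13]
2. A_y = 0  [AB · CD = 67 ∩ 2·signedArea(ABD) = 13]
   → A = (-7, 0)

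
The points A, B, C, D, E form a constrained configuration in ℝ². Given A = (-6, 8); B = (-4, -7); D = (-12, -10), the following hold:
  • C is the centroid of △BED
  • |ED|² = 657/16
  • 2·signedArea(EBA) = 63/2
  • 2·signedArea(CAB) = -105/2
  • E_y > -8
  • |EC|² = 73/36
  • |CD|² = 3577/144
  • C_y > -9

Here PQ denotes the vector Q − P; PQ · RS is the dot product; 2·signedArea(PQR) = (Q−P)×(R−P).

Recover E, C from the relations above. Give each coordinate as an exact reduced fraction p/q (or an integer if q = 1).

1. E_x = -6  [line -15·x + -2·y + -211/2 = 0 ∩ |ED|² = 657/16]
2. E_y = -31/4  [line -15·x + -2·y + -211/2 = 0 ∩ |ED|² = 657/16]
   → E = (-6, -31/4)
3. C_x = -22/3  [C is the centroid of △BED]
4. C_y = -33/4  [C is the centroid of △BED]
   → C = (-22/3, -33/4)

C = (-22/3, -33/4)
E = (-6, -31/4)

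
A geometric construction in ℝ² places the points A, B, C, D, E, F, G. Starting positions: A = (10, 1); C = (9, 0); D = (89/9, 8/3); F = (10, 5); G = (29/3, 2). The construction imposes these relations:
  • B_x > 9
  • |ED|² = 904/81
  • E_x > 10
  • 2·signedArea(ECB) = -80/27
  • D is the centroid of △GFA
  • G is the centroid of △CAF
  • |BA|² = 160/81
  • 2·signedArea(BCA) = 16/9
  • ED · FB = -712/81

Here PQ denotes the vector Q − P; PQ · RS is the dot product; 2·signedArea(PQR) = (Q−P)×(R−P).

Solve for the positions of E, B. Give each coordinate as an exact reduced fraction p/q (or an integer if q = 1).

B = (86/9, 7/3)
E = (91/9, -2/3)

1. B_x = 86/9  [line -1·x + 1·y + 65/9 = 0 ∩ |BA|² = 160/81]
2. B_y = 7/3  [line -1·x + 1·y + 65/9 = 0 ∩ |BA|² = 160/81]
   → B = (86/9, 7/3)
3. E_x = 91/9  [2·signedArea(ECB) = -80/27 ∩ ED · FB = -712/81]
4. E_y = -2/3  [2·signedArea(ECB) = -80/27 ∩ ED · FB = -712/81]
   → E = (91/9, -2/3)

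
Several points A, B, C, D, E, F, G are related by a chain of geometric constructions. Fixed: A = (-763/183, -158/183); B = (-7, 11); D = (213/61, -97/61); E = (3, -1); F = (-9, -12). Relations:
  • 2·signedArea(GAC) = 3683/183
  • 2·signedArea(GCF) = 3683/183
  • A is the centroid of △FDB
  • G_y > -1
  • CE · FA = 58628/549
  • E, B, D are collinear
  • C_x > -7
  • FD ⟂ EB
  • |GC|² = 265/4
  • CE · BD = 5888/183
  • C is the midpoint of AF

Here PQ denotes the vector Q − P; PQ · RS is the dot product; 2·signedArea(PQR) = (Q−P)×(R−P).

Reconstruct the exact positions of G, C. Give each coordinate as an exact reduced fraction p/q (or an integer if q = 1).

1. C_x = -1205/183  [C is the midpoint of AF]
2. C_y = -1177/183  [C is the midpoint of AF]
   → C = (-1205/183, -1177/183)
3. G_x = -107/183  [line 1019/183·x + -442/183·y + 184/183 = 0 ∩ |GC|² = 265/4]
4. G_y = -341/366  [line 1019/183·x + -442/183·y + 184/183 = 0 ∩ |GC|² = 265/4]
   → G = (-107/183, -341/366)

C = (-1205/183, -1177/183)
G = (-107/183, -341/366)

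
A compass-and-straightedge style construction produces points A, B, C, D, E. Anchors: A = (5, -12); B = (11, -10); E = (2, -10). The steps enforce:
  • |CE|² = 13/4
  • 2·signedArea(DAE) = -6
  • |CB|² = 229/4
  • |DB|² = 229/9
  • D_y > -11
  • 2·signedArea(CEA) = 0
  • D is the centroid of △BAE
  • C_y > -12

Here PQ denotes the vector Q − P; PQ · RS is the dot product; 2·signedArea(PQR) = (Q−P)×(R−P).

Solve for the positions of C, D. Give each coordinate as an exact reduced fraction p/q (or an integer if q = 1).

C = (7/2, -11)
D = (6, -32/3)

1. C_x = 7/2  [line 2·x + 3·y + 26 = 0 ∩ |CB|² = 229/4]
2. C_y = -11  [line 2·x + 3·y + 26 = 0 ∩ |CB|² = 229/4]
   → C = (7/2, -11)
3. D_x = 6  [D is the centroid of △BAE]
4. D_y = -32/3  [D is the centroid of △BAE]
   → D = (6, -32/3)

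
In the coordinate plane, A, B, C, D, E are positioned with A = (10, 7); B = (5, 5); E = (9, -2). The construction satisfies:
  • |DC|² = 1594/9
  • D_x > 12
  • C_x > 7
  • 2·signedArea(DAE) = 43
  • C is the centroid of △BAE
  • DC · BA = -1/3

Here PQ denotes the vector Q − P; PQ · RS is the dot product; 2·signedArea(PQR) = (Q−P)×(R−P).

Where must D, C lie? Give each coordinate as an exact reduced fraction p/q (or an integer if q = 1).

C = (8, 10/3)
D = (13, -9)

1. C_x = 8  [C is the centroid of △BAE]
2. C_y = 10/3  [C is the centroid of △BAE]
   → C = (8, 10/3)
3. D_x = 13  [DC · BA = -1/3 ∩ 2·signedArea(DAE) = 43]
4. D_y = -9  [DC · BA = -1/3 ∩ 2·signedArea(DAE) = 43]
   → D = (13, -9)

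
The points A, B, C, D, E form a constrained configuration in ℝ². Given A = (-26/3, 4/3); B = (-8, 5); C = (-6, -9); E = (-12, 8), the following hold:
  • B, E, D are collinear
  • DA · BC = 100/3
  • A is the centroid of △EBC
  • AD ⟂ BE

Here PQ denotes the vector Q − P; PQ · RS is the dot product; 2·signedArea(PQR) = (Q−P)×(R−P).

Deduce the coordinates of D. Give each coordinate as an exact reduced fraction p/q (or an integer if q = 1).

D = (-20/3, 4)

1. D_x = -20/3  [B, E, D are collinear ∩ AD ⟂ BE]
2. D_y = 4  [B, E, D are collinear ∩ AD ⟂ BE]
   → D = (-20/3, 4)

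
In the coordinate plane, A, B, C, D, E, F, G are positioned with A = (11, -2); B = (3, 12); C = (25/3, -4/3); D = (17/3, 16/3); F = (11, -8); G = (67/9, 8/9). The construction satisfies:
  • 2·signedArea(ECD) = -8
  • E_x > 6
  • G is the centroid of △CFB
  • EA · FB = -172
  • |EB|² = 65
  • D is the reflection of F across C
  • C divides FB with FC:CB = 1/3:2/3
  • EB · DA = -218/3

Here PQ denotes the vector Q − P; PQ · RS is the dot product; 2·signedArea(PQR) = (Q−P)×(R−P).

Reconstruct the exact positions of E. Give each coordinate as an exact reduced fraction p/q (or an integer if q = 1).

E = (7, 5)

1. E_x = 7  [2·signedArea(ECD) = -8 ∩ EB · DA = -218/3]
2. E_y = 5  [2·signedArea(ECD) = -8 ∩ EB · DA = -218/3]
   → E = (7, 5)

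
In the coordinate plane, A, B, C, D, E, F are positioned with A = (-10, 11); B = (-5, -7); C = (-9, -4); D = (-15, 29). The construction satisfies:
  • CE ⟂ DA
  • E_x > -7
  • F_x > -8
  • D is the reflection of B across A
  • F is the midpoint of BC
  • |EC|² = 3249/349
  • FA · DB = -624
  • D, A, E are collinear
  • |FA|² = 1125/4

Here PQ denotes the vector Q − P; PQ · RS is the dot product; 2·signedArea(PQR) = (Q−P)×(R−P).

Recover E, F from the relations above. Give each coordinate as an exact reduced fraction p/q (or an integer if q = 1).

E = (-2115/349, -1111/349)
F = (-7, -11/2)

1. E_x = -2115/349  [D, A, E are collinear ∩ CE ⟂ DA]
2. E_y = -1111/349  [D, A, E are collinear ∩ CE ⟂ DA]
   → E = (-2115/349, -1111/349)
3. F_x = -7  [F is the midpoint of BC]
4. F_y = -11/2  [F is the midpoint of BC]
   → F = (-7, -11/2)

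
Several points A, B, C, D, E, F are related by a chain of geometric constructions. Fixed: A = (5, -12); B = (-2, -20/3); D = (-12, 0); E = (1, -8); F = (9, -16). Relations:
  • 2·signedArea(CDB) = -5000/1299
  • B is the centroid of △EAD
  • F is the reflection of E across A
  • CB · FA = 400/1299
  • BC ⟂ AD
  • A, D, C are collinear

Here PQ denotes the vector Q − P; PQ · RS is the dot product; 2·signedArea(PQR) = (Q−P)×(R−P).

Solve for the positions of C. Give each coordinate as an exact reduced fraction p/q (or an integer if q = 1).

C = (-946/433, -3000/433)

1. C_x = -946/433  [A, D, C are collinear ∩ BC ⟂ AD]
2. C_y = -3000/433  [A, D, C are collinear ∩ BC ⟂ AD]
   → C = (-946/433, -3000/433)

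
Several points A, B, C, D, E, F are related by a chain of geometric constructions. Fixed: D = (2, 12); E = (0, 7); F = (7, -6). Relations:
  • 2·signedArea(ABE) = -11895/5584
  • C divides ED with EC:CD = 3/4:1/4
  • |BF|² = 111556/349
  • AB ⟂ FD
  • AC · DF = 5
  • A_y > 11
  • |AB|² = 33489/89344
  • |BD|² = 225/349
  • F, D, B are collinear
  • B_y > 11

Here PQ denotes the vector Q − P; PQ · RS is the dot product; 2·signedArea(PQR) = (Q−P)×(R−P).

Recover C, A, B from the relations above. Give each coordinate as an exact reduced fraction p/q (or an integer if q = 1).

A = (13/8, 177/16)
B = (773/349, 3918/349)
C = (3/2, 43/4)

1. C_x = 3/2  [C divides ED with EC:CD = 3/4:1/4]
2. C_y = 43/4  [C divides ED with EC:CD = 3/4:1/4]
   → C = (3/2, 43/4)
3. B_x = 773/349  [line -18·x + -5·y + 96 = 0 ∩ |BF|² = 111556/349]
4. B_y = 3918/349  [line -18·x + -5·y + 96 = 0 ∩ |BF|² = 111556/349]
   → B = (773/349, 3918/349)
5. A_x = 13/8  [2·signedArea(ABE) = -11895/5584 ∩ AB ⟂ FD]
6. A_y = 177/16  [2·signedArea(ABE) = -11895/5584 ∩ AB ⟂ FD]
   → A = (13/8, 177/16)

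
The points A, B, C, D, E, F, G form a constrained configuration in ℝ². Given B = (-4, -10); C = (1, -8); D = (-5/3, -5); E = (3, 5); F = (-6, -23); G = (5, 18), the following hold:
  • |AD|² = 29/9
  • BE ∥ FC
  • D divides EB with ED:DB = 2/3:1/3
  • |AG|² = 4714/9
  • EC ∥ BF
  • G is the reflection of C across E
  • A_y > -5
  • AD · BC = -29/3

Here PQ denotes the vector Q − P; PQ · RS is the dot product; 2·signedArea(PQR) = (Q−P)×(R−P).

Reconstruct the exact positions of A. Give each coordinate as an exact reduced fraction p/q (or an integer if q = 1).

A = (0, -13/3)

1. A_x = 0  [line -5·x + -2·y + -26/3 = 0 ∩ |AD|² = 29/9]
2. A_y = -13/3  [line -5·x + -2·y + -26/3 = 0 ∩ |AD|² = 29/9]
   → A = (0, -13/3)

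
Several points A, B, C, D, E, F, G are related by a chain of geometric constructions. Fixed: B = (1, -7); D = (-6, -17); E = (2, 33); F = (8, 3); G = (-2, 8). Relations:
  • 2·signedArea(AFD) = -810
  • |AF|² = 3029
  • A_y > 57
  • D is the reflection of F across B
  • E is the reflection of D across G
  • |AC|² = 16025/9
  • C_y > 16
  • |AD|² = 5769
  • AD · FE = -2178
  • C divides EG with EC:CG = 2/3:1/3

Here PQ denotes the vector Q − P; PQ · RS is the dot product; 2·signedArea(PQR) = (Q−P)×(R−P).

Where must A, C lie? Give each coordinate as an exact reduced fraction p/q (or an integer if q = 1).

A = (6, 58)
C = (-2/3, 49/3)

1. A_x = 6  [2·signedArea(AFD) = -810 ∩ AD · FE = -2178]
2. A_y = 58  [2·signedArea(AFD) = -810 ∩ AD · FE = -2178]
   → A = (6, 58)
3. C_x = -2/3  [C divides EG with EC:CG = 2/3:1/3]
4. C_y = 49/3  [C divides EG with EC:CG = 2/3:1/3]
   → C = (-2/3, 49/3)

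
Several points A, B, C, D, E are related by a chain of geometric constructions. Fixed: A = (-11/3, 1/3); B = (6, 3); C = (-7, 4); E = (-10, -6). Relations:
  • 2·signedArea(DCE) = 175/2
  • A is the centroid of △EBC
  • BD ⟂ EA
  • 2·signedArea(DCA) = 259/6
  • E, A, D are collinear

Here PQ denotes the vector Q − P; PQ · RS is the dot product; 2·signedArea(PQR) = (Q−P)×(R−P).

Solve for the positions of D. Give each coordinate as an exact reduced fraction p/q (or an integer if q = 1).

1. D_x = 5/2  [E, A, D are collinear ∩ BD ⟂ EA]
2. D_y = 13/2  [E, A, D are collinear ∩ BD ⟂ EA]
   → D = (5/2, 13/2)

D = (5/2, 13/2)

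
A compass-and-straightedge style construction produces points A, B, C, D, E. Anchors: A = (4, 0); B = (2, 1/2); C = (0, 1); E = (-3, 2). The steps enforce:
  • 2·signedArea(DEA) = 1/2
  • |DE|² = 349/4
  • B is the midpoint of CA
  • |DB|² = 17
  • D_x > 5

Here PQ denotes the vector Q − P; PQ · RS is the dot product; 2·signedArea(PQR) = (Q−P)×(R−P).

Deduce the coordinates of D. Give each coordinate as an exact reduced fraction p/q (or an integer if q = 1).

D = (6, -1/2)

1. D_x = 6  [line 2·x + 7·y + -17/2 = 0 ∩ |DB|² = 17]
2. D_y = -1/2  [line 2·x + 7·y + -17/2 = 0 ∩ |DB|² = 17]
   → D = (6, -1/2)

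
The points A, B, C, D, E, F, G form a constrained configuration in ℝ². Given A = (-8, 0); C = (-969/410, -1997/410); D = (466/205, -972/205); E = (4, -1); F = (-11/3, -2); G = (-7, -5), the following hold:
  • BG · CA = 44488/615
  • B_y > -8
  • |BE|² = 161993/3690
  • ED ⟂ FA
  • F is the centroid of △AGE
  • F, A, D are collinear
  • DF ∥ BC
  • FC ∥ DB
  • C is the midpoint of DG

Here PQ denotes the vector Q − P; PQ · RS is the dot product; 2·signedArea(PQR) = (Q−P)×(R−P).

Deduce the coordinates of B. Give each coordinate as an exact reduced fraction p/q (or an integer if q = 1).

B = (4399/1230, -3121/410)

1. B_x = 4399/1230  [DF ∥ BC ∩ FC ∥ DB]
2. B_y = -3121/410  [DF ∥ BC ∩ FC ∥ DB]
   → B = (4399/1230, -3121/410)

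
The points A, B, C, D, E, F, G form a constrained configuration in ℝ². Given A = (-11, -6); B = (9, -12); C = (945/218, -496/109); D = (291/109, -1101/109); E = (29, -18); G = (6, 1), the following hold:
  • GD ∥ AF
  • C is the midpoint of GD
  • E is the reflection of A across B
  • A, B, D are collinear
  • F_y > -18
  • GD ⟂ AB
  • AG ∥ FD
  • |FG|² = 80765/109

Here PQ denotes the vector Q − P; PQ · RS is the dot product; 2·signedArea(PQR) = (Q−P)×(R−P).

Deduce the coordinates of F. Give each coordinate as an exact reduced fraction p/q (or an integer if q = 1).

F = (-1562/109, -1864/109)

1. F_x = -1562/109  [AG ∥ FD ∩ GD ∥ AF]
2. F_y = -1864/109  [AG ∥ FD ∩ GD ∥ AF]
   → F = (-1562/109, -1864/109)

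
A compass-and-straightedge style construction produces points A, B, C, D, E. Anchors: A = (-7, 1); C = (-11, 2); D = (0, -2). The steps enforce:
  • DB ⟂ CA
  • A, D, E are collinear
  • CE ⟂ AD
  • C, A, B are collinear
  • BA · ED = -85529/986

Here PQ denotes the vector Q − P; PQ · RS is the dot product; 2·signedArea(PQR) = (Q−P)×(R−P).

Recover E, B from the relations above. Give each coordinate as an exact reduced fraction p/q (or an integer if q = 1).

B = (5/17, -14/17)
E = (-623/58, 151/58)

1. E_x = -623/58  [A, D, E are collinear ∩ CE ⟂ AD]
2. E_y = 151/58  [A, D, E are collinear ∩ CE ⟂ AD]
   → E = (-623/58, 151/58)
3. B_x = 5/17  [C, A, B are collinear ∩ DB ⟂ CA]
4. B_y = -14/17  [C, A, B are collinear ∩ DB ⟂ CA]
   → B = (5/17, -14/17)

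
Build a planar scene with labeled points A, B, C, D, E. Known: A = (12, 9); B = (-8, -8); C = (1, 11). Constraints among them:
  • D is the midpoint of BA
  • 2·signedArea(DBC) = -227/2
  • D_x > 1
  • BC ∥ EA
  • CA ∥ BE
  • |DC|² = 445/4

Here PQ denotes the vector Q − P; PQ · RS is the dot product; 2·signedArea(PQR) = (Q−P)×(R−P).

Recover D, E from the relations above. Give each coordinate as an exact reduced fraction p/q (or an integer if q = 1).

D = (2, 1/2)
E = (3, -10)

1. D_x = 2  [D is the midpoint of BA]
2. D_y = 1/2  [D is the midpoint of BA]
   → D = (2, 1/2)
3. E_x = 3  [BC ∥ EA ∩ CA ∥ BE]
4. E_y = -10  [BC ∥ EA ∩ CA ∥ BE]
   → E = (3, -10)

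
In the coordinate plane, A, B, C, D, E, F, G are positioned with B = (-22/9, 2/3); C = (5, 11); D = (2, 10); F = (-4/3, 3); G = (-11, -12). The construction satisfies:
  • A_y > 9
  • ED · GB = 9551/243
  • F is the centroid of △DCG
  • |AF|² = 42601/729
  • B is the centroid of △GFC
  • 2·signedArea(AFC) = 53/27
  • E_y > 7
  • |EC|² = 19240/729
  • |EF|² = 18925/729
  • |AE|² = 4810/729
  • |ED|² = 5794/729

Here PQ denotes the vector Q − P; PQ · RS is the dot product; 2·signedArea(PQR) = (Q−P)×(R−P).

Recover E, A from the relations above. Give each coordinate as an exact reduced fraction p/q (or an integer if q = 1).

1. E_x = 41/27  [line -77/9·x + -38/3·y + 25387/243 = 0 ∩ |EF|² = 18925/729]
2. E_y = 65/9  [line -77/9·x + -38/3·y + 25387/243 = 0 ∩ |EF|² = 18925/729]
   → E = (41/27, 65/9)
3. A_x = 88/27  [line -8·x + 19/3·y + -854/27 = 0 ∩ |AE|² = 4810/729]
4. A_y = 82/9  [line -8·x + 19/3·y + -854/27 = 0 ∩ |AE|² = 4810/729]
   → A = (88/27, 82/9)

A = (88/27, 82/9)
E = (41/27, 65/9)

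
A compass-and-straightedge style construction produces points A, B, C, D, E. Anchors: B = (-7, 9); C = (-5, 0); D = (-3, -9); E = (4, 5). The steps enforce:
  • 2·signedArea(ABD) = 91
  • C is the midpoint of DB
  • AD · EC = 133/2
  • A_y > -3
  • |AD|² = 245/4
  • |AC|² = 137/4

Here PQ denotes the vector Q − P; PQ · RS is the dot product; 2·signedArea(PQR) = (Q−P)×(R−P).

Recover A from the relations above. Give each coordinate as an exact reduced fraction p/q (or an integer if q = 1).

A = (1/2, -2)

1. A_x = 1/2  [AD · EC = 133/2 ∩ 2·signedArea(ABD) = 91]
2. A_y = -2  [AD · EC = 133/2 ∩ 2·signedArea(ABD) = 91]
   → A = (1/2, -2)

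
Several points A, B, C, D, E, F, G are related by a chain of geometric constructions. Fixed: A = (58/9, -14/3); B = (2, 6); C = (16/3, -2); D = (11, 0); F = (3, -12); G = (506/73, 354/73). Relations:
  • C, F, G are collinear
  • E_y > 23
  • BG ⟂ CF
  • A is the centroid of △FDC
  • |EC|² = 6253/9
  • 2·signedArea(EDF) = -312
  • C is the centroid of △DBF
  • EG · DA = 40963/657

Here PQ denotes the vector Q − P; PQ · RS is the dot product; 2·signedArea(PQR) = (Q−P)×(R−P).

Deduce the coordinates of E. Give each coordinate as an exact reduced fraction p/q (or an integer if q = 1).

E = (1, 24)

1. E_x = 1  [2·signedArea(EDF) = -312 ∩ EG · DA = 40963/657]
2. E_y = 24  [2·signedArea(EDF) = -312 ∩ EG · DA = 40963/657]
   → E = (1, 24)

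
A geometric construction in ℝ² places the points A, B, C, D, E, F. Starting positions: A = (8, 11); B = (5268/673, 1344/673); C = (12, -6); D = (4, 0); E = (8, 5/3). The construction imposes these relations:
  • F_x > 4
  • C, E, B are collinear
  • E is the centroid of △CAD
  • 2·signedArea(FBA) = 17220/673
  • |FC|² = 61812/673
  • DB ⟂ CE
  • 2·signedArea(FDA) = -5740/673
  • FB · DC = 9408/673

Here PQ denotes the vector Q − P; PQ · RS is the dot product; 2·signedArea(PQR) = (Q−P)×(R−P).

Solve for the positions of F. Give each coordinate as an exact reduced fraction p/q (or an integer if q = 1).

1. F_x = 3336/673  [2·signedArea(FBA) = 17220/673 ∩ 2·signedArea(FDA) = -5740/673]
2. F_y = 336/673  [2·signedArea(FBA) = 17220/673 ∩ 2·signedArea(FDA) = -5740/673]
   → F = (3336/673, 336/673)

F = (3336/673, 336/673)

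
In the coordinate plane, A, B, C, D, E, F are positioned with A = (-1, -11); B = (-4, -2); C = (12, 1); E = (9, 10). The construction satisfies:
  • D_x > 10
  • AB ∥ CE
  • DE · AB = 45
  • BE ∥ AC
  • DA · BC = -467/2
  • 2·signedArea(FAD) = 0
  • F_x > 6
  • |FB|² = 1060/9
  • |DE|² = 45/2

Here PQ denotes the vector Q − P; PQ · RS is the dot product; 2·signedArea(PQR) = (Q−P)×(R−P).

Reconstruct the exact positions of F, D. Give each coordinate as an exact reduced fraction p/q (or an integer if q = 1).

1. D_x = 21/2  [DE · AB = 45 ∩ DA · BC = -467/2]
2. D_y = 11/2  [DE · AB = 45 ∩ DA · BC = -467/2]
   → D = (21/2, 11/2)
3. F_x = 20/3  [line -33/2·x + 23/2·y + 110 = 0 ∩ |FB|² = 1060/9]
4. F_y = 0  [line -33/2·x + 23/2·y + 110 = 0 ∩ |FB|² = 1060/9]
   → F = (20/3, 0)

D = (21/2, 11/2)
F = (20/3, 0)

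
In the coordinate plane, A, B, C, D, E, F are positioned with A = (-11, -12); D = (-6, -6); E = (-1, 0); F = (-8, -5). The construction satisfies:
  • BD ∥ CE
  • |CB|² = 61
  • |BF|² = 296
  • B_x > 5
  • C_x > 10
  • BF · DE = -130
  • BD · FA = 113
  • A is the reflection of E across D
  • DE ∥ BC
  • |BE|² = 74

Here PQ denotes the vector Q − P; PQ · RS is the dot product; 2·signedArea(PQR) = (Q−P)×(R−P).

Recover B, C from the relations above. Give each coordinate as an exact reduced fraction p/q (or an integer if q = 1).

1. B_x = 6  [BF · DE = -130 ∩ BD · FA = 113]
2. B_y = 5  [BF · DE = -130 ∩ BD · FA = 113]
   → B = (6, 5)
3. C_x = 11  [BD ∥ CE ∩ DE ∥ BC]
4. C_y = 11  [BD ∥ CE ∩ DE ∥ BC]
   → C = (11, 11)

B = (6, 5)
C = (11, 11)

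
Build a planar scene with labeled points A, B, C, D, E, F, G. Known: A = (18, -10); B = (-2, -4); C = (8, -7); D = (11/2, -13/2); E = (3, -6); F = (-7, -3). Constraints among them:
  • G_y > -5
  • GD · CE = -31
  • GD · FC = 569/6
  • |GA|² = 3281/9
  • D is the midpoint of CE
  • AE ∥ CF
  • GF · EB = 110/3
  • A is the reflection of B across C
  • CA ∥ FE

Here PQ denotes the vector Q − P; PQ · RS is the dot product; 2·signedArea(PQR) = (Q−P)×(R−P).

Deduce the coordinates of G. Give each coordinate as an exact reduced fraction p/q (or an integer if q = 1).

1. G_x = -1/3  [GD · FC = 569/6 ∩ GF · EB = 110/3]
2. G_y = -14/3  [GD · FC = 569/6 ∩ GF · EB = 110/3]
   → G = (-1/3, -14/3)

G = (-1/3, -14/3)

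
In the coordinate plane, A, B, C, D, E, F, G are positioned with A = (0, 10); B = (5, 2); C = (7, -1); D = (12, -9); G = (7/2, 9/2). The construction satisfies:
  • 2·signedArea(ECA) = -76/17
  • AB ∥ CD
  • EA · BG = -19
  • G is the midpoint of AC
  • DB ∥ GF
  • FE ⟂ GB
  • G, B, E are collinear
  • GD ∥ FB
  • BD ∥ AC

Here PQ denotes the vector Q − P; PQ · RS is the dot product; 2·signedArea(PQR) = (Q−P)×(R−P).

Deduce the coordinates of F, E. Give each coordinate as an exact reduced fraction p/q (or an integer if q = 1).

1. F_x = -7/2  [GD ∥ FB ∩ DB ∥ GF]
2. F_y = 31/2  [GD ∥ FB ∩ DB ∥ GF]
   → F = (-7/2, 31/2)
3. E_x = -109/34  [G, B, E are collinear ∩ FE ⟂ GB]
4. E_y = 533/34  [G, B, E are collinear ∩ FE ⟂ GB]
   → E = (-109/34, 533/34)

E = (-109/34, 533/34)
F = (-7/2, 31/2)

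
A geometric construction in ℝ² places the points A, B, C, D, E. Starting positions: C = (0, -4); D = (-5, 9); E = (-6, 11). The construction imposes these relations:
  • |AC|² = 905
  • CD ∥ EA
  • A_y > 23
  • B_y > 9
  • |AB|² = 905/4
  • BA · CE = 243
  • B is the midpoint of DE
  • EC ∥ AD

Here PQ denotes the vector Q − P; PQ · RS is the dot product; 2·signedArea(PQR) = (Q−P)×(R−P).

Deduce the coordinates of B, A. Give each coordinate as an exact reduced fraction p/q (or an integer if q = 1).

1. B_x = -11/2  [B is the midpoint of DE]
2. B_y = 10  [B is the midpoint of DE]
   → B = (-11/2, 10)
3. A_x = -11  [EC ∥ AD ∩ CD ∥ EA]
4. A_y = 24  [EC ∥ AD ∩ CD ∥ EA]
   → A = (-11, 24)

A = (-11, 24)
B = (-11/2, 10)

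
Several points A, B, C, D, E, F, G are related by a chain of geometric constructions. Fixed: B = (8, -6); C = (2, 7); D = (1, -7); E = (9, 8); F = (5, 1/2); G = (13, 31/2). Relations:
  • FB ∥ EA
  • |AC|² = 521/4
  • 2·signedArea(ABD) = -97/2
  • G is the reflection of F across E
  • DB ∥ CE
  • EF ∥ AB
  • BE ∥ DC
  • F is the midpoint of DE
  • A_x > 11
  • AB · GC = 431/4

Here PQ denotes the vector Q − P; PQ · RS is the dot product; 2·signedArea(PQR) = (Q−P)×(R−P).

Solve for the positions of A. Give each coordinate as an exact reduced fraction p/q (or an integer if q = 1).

1. A_x = 12  [EF ∥ AB ∩ FB ∥ EA]
2. A_y = 3/2  [EF ∥ AB ∩ FB ∥ EA]
   → A = (12, 3/2)

A = (12, 3/2)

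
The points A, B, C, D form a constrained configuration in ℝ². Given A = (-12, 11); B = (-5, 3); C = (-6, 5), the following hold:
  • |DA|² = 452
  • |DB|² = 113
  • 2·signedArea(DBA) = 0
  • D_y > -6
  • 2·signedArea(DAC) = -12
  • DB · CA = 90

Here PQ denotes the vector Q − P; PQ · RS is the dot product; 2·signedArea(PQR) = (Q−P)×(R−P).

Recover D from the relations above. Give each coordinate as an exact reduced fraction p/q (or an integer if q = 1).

D = (2, -5)

1. D_x = 2  [2·signedArea(DBA) = 0 ∩ 2·signedArea(DAC) = -12]
2. D_y = -5  [2·signedArea(DBA) = 0 ∩ 2·signedArea(DAC) = -12]
   → D = (2, -5)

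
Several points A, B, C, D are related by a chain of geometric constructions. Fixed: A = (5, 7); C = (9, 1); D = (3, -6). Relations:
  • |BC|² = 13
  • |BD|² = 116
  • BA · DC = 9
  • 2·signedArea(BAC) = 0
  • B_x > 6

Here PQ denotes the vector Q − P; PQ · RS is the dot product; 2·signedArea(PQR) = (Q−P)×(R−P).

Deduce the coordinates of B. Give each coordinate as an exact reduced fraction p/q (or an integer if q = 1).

1. B_x = 7  [2·signedArea(BAC) = 0 ∩ BA · DC = 9]
2. B_y = 4  [2·signedArea(BAC) = 0 ∩ BA · DC = 9]
   → B = (7, 4)

B = (7, 4)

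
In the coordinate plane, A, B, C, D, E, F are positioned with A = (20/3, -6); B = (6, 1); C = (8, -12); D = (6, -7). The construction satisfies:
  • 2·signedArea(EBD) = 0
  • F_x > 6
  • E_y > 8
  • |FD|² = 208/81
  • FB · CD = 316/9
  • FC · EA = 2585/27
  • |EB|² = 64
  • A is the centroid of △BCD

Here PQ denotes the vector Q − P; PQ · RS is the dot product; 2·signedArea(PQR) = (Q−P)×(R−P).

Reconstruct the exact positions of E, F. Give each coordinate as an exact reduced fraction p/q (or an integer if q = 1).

1. E_x = 6  [2·signedArea(EBD) = 0]
2. E_y = 9  [|EB|² = 64]
   → E = (6, 9)
3. F_x = 62/9  [FC · EA = 2585/27 ∩ FB · CD = 316/9]
4. F_y = -17/3  [FC · EA = 2585/27 ∩ FB · CD = 316/9]
   → F = (62/9, -17/3)

E = (6, 9)
F = (62/9, -17/3)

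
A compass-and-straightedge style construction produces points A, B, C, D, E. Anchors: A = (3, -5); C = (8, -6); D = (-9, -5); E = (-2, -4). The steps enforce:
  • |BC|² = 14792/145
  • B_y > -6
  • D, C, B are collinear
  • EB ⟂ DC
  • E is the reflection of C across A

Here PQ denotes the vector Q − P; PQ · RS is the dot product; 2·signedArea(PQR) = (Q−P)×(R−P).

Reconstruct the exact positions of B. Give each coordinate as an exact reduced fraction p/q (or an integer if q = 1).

B = (-302/145, -784/145)

1. B_x = -302/145  [D, C, B are collinear ∩ EB ⟂ DC]
2. B_y = -784/145  [D, C, B are collinear ∩ EB ⟂ DC]
   → B = (-302/145, -784/145)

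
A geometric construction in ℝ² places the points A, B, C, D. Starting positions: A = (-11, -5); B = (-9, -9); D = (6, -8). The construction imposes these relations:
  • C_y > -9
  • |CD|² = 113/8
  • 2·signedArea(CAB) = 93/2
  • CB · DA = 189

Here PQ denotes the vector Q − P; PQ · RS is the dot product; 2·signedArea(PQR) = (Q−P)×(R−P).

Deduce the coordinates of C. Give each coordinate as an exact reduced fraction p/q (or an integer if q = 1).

1. C_x = 9/4  [CB · DA = 189 ∩ 2·signedArea(CAB) = 93/2]
2. C_y = -33/4  [CB · DA = 189 ∩ 2·signedArea(CAB) = 93/2]
   → C = (9/4, -33/4)

C = (9/4, -33/4)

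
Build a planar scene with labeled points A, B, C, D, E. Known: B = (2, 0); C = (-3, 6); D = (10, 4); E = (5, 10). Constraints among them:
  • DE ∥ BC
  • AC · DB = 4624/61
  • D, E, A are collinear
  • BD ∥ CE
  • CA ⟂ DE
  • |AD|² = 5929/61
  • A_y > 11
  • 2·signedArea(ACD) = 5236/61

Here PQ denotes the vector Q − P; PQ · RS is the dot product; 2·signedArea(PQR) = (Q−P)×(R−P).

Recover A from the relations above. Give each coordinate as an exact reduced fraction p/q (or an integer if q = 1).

A = (225/61, 706/61)

1. A_x = 225/61  [D, E, A are collinear ∩ CA ⟂ DE]
2. A_y = 706/61  [D, E, A are collinear ∩ CA ⟂ DE]
   → A = (225/61, 706/61)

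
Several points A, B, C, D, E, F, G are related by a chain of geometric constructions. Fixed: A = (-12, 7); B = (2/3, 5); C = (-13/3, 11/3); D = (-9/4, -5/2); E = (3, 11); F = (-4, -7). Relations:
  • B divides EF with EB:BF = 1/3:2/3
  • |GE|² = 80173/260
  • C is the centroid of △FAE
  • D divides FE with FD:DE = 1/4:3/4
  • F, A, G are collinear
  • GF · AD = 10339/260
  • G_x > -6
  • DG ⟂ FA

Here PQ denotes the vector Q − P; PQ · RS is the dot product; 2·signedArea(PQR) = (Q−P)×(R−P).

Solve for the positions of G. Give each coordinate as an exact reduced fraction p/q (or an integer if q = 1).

1. G_x = -358/65  [F, A, G are collinear ∩ DG ⟂ FA]
2. G_y = -567/130  [F, A, G are collinear ∩ DG ⟂ FA]
   → G = (-358/65, -567/130)

G = (-358/65, -567/130)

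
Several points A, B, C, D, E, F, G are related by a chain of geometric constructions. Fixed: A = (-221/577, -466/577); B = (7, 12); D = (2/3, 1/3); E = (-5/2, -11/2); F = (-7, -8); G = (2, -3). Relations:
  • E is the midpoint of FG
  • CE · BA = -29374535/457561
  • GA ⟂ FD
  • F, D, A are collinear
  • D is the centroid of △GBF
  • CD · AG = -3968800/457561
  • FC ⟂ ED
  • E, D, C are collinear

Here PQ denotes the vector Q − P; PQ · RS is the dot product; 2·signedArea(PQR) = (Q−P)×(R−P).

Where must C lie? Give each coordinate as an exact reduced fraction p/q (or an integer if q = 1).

C = (-3626/793, -7389/793)

1. C_x = -3626/793  [E, D, C are collinear ∩ FC ⟂ ED]
2. C_y = -7389/793  [E, D, C are collinear ∩ FC ⟂ ED]
   → C = (-3626/793, -7389/793)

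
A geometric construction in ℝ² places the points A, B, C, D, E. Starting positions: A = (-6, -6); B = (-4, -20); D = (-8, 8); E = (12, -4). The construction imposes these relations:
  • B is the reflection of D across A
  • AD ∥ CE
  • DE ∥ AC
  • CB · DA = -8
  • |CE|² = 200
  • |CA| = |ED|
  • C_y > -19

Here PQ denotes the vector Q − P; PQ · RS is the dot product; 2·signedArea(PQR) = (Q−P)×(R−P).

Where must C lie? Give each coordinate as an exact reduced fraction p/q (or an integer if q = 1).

C = (14, -18)

1. C_x = 14  [AD ∥ CE ∩ DE ∥ AC]
2. C_y = -18  [AD ∥ CE ∩ DE ∥ AC]
   → C = (14, -18)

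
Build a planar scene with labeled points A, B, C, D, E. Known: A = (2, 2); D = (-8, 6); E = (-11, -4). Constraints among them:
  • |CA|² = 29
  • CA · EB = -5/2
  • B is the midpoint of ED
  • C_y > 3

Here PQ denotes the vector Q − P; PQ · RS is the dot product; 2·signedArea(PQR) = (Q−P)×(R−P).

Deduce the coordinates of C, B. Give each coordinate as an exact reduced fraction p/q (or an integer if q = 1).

B = (-19/2, 1)
C = (-3, 4)

1. B_x = -19/2  [B is the midpoint of ED]
2. B_y = 1  [B is the midpoint of ED]
   → B = (-19/2, 1)
3. C_x = -3  [line -3/2·x + -5·y + 31/2 = 0 ∩ |CA|² = 29]
4. C_y = 4  [line -3/2·x + -5·y + 31/2 = 0 ∩ |CA|² = 29]
   → C = (-3, 4)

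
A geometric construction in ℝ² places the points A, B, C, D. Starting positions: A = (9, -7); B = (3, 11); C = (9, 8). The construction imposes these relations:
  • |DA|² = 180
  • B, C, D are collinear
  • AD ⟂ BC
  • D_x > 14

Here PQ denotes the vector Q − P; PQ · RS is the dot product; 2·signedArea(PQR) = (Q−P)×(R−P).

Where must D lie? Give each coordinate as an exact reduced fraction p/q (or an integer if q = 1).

D = (15, 5)

1. D_x = 15  [B, C, D are collinear ∩ AD ⟂ BC]
2. D_y = 5  [B, C, D are collinear ∩ AD ⟂ BC]
   → D = (15, 5)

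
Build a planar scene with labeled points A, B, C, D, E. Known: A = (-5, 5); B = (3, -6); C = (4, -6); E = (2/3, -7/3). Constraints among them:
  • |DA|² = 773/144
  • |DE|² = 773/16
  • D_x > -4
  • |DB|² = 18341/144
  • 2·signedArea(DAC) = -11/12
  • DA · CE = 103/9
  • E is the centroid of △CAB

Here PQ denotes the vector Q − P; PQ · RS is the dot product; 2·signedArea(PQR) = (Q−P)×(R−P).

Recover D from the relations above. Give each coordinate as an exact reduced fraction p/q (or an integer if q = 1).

D = (-43/12, 19/6)

1. D_x = -43/12  [2·signedArea(DAC) = -11/12 ∩ DA · CE = 103/9]
2. D_y = 19/6  [2·signedArea(DAC) = -11/12 ∩ DA · CE = 103/9]
   → D = (-43/12, 19/6)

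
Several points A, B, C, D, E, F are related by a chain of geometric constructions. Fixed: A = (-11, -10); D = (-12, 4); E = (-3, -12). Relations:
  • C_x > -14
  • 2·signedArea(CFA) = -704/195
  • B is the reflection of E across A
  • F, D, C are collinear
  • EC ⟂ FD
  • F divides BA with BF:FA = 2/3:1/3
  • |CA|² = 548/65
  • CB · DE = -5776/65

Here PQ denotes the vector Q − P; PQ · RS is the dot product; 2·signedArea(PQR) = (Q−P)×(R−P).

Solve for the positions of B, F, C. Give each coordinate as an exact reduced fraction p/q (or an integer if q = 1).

1. B_x = -19  [B is the reflection of E across A]
2. B_y = -8  [B is the reflection of E across A]
   → B = (-19, -8)
3. F_x = -41/3  [F divides BA with BF:FA = 2/3:1/3]
4. F_y = -28/3  [F divides BA with BF:FA = 2/3:1/3]
   → F = (-41/3, -28/3)
5. C_x = -899/65  [F, D, C are collinear ∩ EC ⟂ FD]
6. C_y = -692/65  [F, D, C are collinear ∩ EC ⟂ FD]
   → C = (-899/65, -692/65)

B = (-19, -8)
C = (-899/65, -692/65)
F = (-41/3, -28/3)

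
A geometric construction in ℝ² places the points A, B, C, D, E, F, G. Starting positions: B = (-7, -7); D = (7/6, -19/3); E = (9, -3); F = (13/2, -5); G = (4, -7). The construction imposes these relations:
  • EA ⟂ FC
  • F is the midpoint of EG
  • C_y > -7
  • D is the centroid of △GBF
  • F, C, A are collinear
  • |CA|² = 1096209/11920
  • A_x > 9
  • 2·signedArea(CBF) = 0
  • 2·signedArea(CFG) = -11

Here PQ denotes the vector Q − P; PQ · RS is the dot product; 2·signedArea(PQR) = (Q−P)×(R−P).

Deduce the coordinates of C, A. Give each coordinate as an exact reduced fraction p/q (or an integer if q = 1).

A = (6881/745, -3423/745)
C = (-1/4, -6)

1. C_x = -1/4  [2·signedArea(CBF) = 0 ∩ 2·signedArea(CFG) = -11]
2. C_y = -6  [2·signedArea(CBF) = 0 ∩ 2·signedArea(CFG) = -11]
   → C = (-1/4, -6)
3. A_x = 6881/745  [F, C, A are collinear ∩ EA ⟂ FC]
4. A_y = -3423/745  [F, C, A are collinear ∩ EA ⟂ FC]
   → A = (6881/745, -3423/745)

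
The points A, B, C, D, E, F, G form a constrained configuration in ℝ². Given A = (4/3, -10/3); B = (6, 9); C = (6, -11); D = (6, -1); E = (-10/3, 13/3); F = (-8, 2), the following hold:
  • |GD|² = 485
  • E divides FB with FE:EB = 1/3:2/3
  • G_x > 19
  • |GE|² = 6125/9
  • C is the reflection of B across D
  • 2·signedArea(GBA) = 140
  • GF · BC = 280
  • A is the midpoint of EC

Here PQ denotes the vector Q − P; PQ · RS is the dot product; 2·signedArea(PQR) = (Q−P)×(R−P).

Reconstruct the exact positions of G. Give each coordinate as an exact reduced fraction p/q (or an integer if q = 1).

1. G_x = 20  [2·signedArea(GBA) = 140 ∩ GF · BC = 280]
2. G_y = 16  [2·signedArea(GBA) = 140 ∩ GF · BC = 280]
   → G = (20, 16)

G = (20, 16)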